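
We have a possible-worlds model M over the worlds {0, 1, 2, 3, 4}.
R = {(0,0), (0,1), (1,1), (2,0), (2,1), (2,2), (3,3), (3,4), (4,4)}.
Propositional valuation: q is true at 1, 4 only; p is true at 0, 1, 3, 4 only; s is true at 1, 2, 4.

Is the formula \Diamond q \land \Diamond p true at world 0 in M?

At 0: \Diamond q is true, \Diamond p is true, so \Diamond q \land \Diamond p is true.
  At 0: \Diamond q requires q at some successor in {0, 1}.
    q holds at 1, so \Diamond q is true at 0.
  At 0: \Diamond p requires p at some successor in {0, 1}.
    p holds at 0, so \Diamond p is true at 0.

Yes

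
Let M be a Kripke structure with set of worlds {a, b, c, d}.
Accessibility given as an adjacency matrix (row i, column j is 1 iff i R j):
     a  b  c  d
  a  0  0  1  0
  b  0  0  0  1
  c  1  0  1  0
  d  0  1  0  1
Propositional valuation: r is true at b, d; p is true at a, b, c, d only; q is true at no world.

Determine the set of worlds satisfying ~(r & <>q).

Let φ = ~(r & <>q). Evaluate φ at each world:
  a (successors {c}): φ is true.
  b (successors {d}): φ is true.
  c (successors {a, c}): φ is true.
  d (successors {b, d}): φ is true.
For instance, at d:
  At d: r & <>q is false, so ~(r & <>q) is true.
    At d: r is true, <>q is false, so r & <>q is false.
      At d: <>q requires q at some successor in {b, d}.
        At b: q is false.
        At d: q is false.
      So <>q is false at d.
Satisfying worlds: {a, b, c, d}

a, b, c, d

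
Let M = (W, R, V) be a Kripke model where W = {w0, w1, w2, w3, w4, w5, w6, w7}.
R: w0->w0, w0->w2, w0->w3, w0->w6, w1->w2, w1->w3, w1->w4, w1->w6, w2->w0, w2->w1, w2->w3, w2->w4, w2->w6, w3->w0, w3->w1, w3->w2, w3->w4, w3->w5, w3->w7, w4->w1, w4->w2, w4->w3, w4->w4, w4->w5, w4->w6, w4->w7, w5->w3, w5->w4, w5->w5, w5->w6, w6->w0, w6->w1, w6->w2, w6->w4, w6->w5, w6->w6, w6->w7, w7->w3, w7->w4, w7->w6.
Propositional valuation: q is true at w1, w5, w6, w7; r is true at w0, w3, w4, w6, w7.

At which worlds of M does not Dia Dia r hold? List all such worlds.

none

Let φ = not Dia Dia r. Evaluate φ at each world:
  w0 (successors {w0, w2, w3, w6}): φ is false.
  w1 (successors {w2, w3, w4, w6}): φ is false.
  w2 (successors {w0, w1, w3, w4, w6}): φ is false.
  w3 (successors {w0, w1, w2, w4, w5, w7}): φ is false.
  w4 (successors {w1, w2, w3, w4, w5, w6, w7}): φ is false.
  w5 (successors {w3, w4, w5, w6}): φ is false.
  w6 (successors {w0, w1, w2, w4, w5, w6, w7}): φ is false.
  w7 (successors {w3, w4, w6}): φ is false.
For instance, at w6:
  At w6: Dia Dia r is true, so not Dia Dia r is false.
    At w6: Dia Dia r requires Dia r at some successor in {w0, w1, w2, w4, w5, w6, w7}.
      Dia r holds at w0, so Dia Dia r is true at w6.
Satisfying worlds: none.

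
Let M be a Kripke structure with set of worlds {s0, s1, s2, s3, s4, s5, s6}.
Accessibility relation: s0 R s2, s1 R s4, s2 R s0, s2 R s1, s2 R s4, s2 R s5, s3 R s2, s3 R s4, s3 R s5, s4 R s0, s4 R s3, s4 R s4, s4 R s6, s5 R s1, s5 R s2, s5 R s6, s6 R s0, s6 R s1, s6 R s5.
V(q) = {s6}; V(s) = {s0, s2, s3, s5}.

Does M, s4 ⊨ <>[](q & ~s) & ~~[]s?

No

At s4: <>[](q & ~s) is false, ~~[]s is false, so <>[](q & ~s) & ~~[]s is false.
  At s4: <>[](q & ~s) requires [](q & ~s) at some successor in {s0, s3, s4, s6}.
    At s0: [](q & ~s) is false.
    At s3: [](q & ~s) is false.
    At s4: [](q & ~s) is false.
    At s6: [](q & ~s) is false.
  So <>[](q & ~s) is false at s4.
  At s4: ~[]s is true, so ~~[]s is false.
    At s4: []s is false, so ~[]s is true.
      At s4: []s requires s at every successor {s0, s3, s4, s6}.
        s fails at s4, so []s is false at s4.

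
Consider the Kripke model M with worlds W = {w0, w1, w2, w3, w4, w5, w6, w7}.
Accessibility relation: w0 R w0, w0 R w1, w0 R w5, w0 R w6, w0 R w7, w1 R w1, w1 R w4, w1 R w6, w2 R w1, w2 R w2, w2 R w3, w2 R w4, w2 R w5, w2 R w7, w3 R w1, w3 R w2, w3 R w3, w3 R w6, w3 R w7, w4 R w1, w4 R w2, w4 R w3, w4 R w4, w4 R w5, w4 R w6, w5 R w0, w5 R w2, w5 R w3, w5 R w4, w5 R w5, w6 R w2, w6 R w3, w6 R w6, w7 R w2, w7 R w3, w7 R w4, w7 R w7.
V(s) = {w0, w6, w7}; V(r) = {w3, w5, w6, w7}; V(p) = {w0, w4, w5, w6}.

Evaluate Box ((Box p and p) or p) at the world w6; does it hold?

At w6: Box ((Box p and p) or p) requires (Box p and p) or p at every successor {w2, w3, w6}.
  (Box p and p) or p fails at w2, so Box ((Box p and p) or p) is false at w6.
    At w2: Box p and p is false, p is false, so (Box p and p) or p is false.
      At w2: Box p is false, p is false, so Box p and p is false.

No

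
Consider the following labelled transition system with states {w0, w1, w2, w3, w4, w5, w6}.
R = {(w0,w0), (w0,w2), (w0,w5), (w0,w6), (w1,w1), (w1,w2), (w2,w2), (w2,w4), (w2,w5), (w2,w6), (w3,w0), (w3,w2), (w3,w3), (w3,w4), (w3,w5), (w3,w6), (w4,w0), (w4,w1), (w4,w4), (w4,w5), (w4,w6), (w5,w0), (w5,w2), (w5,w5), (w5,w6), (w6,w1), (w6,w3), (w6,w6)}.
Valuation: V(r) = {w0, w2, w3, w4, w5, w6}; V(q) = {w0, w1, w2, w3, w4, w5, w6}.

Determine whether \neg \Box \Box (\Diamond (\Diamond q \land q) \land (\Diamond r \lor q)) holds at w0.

At w0: \Box \Box (\Diamond (\Diamond q \land q) \land (\Diamond r \lor q)) is true, so \neg \Box \Box (\Diamond (\Diamond q \land q) \land (\Diamond r \lor q)) is false.
  At w0: \Box \Box (\Diamond (\Diamond q \land q) \land (\Diamond r \lor q)) requires \Box (\Diamond (\Diamond q \land q) \land (\Diamond r \lor q)) at every successor {w0, w2, w5, w6}.
    At w0: \Box (\Diamond (\Diamond q \land q) \land (\Diamond r \lor q)) is true.
    At w2: \Box (\Diamond (\Diamond q \land q) \land (\Diamond r \lor q)) is true.
    At w5: \Box (\Diamond (\Diamond q \land q) \land (\Diamond r \lor q)) is true.
    At w6: \Box (\Diamond (\Diamond q \land q) \land (\Diamond r \lor q)) is true.
  So \Box \Box (\Diamond (\Diamond q \land q) \land (\Diamond r \lor q)) is true at w0.

No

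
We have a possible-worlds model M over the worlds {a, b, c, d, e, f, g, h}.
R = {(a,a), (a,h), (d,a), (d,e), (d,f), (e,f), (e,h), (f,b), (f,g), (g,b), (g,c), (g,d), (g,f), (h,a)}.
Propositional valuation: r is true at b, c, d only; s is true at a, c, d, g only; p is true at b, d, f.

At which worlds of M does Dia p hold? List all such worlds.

d, e, f, g

Let φ = Dia p. Evaluate φ at each world:
  a (successors {a, h}): φ is false.
  b (successors ∅): φ is false.
  c (successors ∅): φ is false.
  d (successors {a, e, f}): φ is true.
  e (successors {f, h}): φ is true.
  f (successors {b, g}): φ is true.
  g (successors {b, c, d, f}): φ is true.
  h (successors {a}): φ is false.
For instance, at f:
  At f: Dia p requires p at some successor in {b, g}.
    p holds at b, so Dia p is true at f.
Satisfying worlds: {d, e, f, g}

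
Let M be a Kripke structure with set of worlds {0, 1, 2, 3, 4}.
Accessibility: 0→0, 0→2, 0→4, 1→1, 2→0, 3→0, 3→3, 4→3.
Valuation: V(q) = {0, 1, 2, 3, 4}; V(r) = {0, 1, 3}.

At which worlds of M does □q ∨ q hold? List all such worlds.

Let φ = □q ∨ q. Evaluate φ at each world:
  0 (successors {0, 2, 4}): φ is true.
  1 (successors {1}): φ is true.
  2 (successors {0}): φ is true.
  3 (successors {0, 3}): φ is true.
  4 (successors {3}): φ is true.
For instance, at 3:
  At 3: □q is true, q is true, so □q ∨ q is true.
    At 3: □q requires q at every successor {0, 3}.
      At 0: q is true.
      At 3: q is true.
    So □q is true at 3.
Satisfying worlds: {0, 1, 2, 3, 4}

0, 1, 2, 3, 4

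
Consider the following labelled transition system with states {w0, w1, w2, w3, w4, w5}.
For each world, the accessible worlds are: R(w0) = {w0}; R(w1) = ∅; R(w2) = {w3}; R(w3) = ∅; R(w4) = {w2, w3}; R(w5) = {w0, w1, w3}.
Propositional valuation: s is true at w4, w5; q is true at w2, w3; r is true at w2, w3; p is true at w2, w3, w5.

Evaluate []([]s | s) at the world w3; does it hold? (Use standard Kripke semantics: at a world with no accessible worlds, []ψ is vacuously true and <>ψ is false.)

At w3: no accessible worlds, so []([]s | s) holds vacuously.

Yes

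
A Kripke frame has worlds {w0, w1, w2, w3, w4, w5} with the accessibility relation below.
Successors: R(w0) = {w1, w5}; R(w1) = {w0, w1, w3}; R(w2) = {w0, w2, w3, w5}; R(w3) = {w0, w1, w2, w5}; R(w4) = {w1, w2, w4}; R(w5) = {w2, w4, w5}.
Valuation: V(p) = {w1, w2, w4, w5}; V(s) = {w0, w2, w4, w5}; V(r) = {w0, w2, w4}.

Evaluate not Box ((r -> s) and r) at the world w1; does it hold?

Recall that Box ψ holds at a world iff ψ holds at every accessible world, and Dia ψ holds iff ψ holds at some accessible world.
At w1: Box ((r -> s) and r) is false, so not Box ((r -> s) and r) is true.
  At w1: Box ((r -> s) and r) requires (r -> s) and r at every successor {w0, w1, w3}.
    (r -> s) and r fails at w1, so Box ((r -> s) and r) is false at w1.

Yes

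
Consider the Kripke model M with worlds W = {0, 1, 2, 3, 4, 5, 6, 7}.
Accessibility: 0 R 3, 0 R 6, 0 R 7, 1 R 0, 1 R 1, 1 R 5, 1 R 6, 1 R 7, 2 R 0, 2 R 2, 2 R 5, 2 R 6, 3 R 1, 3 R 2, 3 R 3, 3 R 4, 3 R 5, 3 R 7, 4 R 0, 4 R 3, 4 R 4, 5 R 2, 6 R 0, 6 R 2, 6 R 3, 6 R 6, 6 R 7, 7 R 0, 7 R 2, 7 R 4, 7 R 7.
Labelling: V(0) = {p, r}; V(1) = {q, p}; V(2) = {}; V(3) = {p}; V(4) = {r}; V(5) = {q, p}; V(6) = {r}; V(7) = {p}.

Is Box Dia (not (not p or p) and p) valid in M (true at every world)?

Recall that Box ψ holds at a world iff ψ holds at every accessible world, and Dia ψ holds iff ψ holds at some accessible world.
Let φ = Box Dia (not (not p or p) and p). Evaluate φ at each world:
  0 (successors {3, 6, 7}): φ is false.
  1 (successors {0, 1, 5, 6, 7}): φ is false.
  2 (successors {0, 2, 5, 6}): φ is false.
  3 (successors {1, 2, 3, 4, 5, 7}): φ is false.
  4 (successors {0, 3, 4}): φ is false.
  5 (successors {2}): φ is false.
  6 (successors {0, 2, 3, 6, 7}): φ is false.
  7 (successors {0, 2, 4, 7}): φ is false.
Detail at 0 (counterexample):
  At 0: Box Dia (not (not p or p) and p) requires Dia (not (not p or p) and p) at every successor {3, 6, 7}.
    Dia (not (not p or p) and p) fails at 3, so Box Dia (not (not p or p) and p) is false at 0.
      At 3: Dia (not (not p or p) and p) requires not (not p or p) and p at some successor in {1, 2, 3, 4, 5, 7}.
        At 1: not (not p or p) and p is false.
        At 2: not (not p or p) and p is false.
        At 3: not (not p or p) and p is false.
        At 4: not (not p or p) and p is false.
        At 5: not (not p or p) and p is false.
        At 7: not (not p or p) and p is false.
      So Dia (not (not p or p) and p) is false at 3.

No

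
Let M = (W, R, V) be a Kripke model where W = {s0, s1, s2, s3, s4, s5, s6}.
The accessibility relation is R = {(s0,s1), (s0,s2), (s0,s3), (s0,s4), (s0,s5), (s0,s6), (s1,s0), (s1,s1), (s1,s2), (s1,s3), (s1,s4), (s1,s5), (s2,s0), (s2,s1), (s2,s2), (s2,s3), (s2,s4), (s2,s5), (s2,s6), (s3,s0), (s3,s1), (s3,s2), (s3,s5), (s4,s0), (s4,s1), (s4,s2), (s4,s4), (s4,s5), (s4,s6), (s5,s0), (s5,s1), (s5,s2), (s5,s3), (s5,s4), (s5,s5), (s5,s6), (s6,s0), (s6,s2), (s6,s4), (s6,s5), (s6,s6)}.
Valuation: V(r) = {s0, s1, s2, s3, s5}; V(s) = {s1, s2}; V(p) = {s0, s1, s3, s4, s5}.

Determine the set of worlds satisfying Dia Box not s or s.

s1, s2

Let φ = Dia Box not s or s. Evaluate φ at each world:
  s0 (successors {s1, s2, s3, s4, s5, s6}): φ is false.
  s1 (successors {s0, s1, s2, s3, s4, s5}): φ is true.
  s2 (successors {s0, s1, s2, s3, s4, s5, s6}): φ is true.
  s3 (successors {s0, s1, s2, s5}): φ is false.
  s4 (successors {s0, s1, s2, s4, s5, s6}): φ is false.
  s5 (successors {s0, s1, s2, s3, s4, s5, s6}): φ is false.
  s6 (successors {s0, s2, s4, s5, s6}): φ is false.
For instance, at s5:
  At s5: Dia Box not s is false, s is false, so Dia Box not s or s is false.
    At s5: Dia Box not s requires Box not s at some successor in {s0, s1, s2, s3, s4, s5, s6}.
      At s0: Box not s is false.
      At s1: Box not s is false.
      At s2: Box not s is false.
      At s3: Box not s is false.
      At s4: Box not s is false.
      At s5: Box not s is false.
      At s6: Box not s is false.
    So Dia Box not s is false at s5.
Satisfying worlds: {s1, s2}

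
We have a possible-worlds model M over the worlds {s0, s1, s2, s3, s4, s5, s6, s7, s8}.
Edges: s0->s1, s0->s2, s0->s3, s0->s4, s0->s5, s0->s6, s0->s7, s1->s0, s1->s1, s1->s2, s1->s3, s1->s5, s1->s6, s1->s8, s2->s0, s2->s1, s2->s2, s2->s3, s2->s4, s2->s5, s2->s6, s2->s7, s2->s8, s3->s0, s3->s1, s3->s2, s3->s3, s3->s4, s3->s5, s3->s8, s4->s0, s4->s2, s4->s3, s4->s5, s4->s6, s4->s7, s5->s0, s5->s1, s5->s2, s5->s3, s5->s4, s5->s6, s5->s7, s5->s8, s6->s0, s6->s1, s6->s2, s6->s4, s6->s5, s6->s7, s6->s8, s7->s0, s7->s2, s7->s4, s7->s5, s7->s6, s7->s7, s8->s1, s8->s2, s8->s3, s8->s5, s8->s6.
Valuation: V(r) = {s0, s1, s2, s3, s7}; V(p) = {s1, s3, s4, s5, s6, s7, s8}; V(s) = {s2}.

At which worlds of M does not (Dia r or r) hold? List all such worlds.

Let φ = not (Dia r or r). Evaluate φ at each world:
  s0 (successors {s1, s2, s3, s4, s5, s6, s7}): φ is false.
  s1 (successors {s0, s1, s2, s3, s5, s6, s8}): φ is false.
  s2 (successors {s0, s1, s2, s3, s4, s5, s6, s7, s8}): φ is false.
  s3 (successors {s0, s1, s2, s3, s4, s5, s8}): φ is false.
  s4 (successors {s0, s2, s3, s5, s6, s7}): φ is false.
  s5 (successors {s0, s1, s2, s3, s4, s6, s7, s8}): φ is false.
  s6 (successors {s0, s1, s2, s4, s5, s7, s8}): φ is false.
  s7 (successors {s0, s2, s4, s5, s6, s7}): φ is false.
  s8 (successors {s1, s2, s3, s5, s6}): φ is false.
For instance, at s6:
  At s6: Dia r or r is true, so not (Dia r or r) is false.
    At s6: Dia r is true, r is false, so Dia r or r is true.
      At s6: Dia r requires r at some successor in {s0, s1, s2, s4, s5, s7, s8}.
        r holds at s0, so Dia r is true at s6.
Satisfying worlds: none.

none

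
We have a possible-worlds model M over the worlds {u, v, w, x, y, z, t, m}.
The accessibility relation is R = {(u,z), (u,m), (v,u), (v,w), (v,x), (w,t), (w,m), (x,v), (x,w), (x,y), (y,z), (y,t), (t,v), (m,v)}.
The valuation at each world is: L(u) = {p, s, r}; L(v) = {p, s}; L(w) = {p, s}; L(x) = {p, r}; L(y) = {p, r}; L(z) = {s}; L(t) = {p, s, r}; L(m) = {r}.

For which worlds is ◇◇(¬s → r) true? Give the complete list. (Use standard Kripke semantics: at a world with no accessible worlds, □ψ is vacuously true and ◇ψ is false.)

Let φ = ◇◇(¬s → r). Evaluate φ at each world:
  u (successors {z, m}): φ is true.
  v (successors {u, w, x}): φ is true.
  w (successors {t, m}): φ is true.
  x (successors {v, w, y}): φ is true.
  y (successors {z, t}): φ is true.
  z (successors ∅): φ is false.
  t (successors {v}): φ is true.
  m (successors {v}): φ is true.
For instance, at m:
  At m: ◇◇(¬s → r) requires ◇(¬s → r) at some successor in {v}.
    ◇(¬s → r) holds at v, so ◇◇(¬s → r) is true at m.
      At v: ◇(¬s → r) requires ¬s → r at some successor in {u, w, x}.
        ¬s → r holds at u, so ◇(¬s → r) is true at v.
Satisfying worlds: {u, v, w, x, y, t, m}

u, v, w, x, y, t, m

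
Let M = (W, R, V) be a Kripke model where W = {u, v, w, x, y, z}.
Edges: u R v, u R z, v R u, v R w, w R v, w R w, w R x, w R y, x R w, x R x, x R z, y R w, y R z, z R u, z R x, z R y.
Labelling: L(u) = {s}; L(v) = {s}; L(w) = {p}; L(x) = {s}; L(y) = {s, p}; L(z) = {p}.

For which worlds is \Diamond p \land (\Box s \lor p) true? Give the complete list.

w, y, z

Recall that \Box ψ holds at a world iff ψ holds at every accessible world, and \Diamond ψ holds iff ψ holds at some accessible world.
Let φ = \Diamond p \land (\Box s \lor p). Evaluate φ at each world:
  u (successors {v, z}): φ is false.
  v (successors {u, w}): φ is false.
  w (successors {v, w, x, y}): φ is true.
  x (successors {w, x, z}): φ is false.
  y (successors {w, z}): φ is true.
  z (successors {u, x, y}): φ is true.
For instance, at z:
  At z: \Diamond p is true, \Box s \lor p is true, so \Diamond p \land (\Box s \lor p) is true.
    At z: \Diamond p requires p at some successor in {u, x, y}.
      p holds at y, so \Diamond p is true at z.
    At z: \Box s is true, p is true, so \Box s \lor p is true.
      At z: \Box s requires s at every successor {u, x, y}.
        At u: s is true.
        At x: s is true.
        At y: s is true.
      So \Box s is true at z.
Satisfying worlds: {w, y, z}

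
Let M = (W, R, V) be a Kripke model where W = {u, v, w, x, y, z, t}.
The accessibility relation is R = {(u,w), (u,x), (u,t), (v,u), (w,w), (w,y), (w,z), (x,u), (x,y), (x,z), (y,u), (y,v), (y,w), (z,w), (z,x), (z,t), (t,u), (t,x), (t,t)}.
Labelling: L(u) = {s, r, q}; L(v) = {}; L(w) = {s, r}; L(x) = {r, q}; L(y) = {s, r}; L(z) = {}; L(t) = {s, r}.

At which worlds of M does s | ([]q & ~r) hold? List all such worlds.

Let φ = s | ([]q & ~r). Evaluate φ at each world:
  u (successors {w, x, t}): φ is true.
  v (successors {u}): φ is true.
  w (successors {w, y, z}): φ is true.
  x (successors {u, y, z}): φ is false.
  y (successors {u, v, w}): φ is true.
  z (successors {w, x, t}): φ is false.
  t (successors {u, x, t}): φ is true.
For instance, at x:
  At x: s is false, []q & ~r is false, so s | ([]q & ~r) is false.
    At x: []q is false, ~r is false, so []q & ~r is false.
      At x: []q requires q at every successor {u, y, z}.
        q fails at y, so []q is false at x.
Satisfying worlds: {u, v, w, y, t}

u, v, w, y, t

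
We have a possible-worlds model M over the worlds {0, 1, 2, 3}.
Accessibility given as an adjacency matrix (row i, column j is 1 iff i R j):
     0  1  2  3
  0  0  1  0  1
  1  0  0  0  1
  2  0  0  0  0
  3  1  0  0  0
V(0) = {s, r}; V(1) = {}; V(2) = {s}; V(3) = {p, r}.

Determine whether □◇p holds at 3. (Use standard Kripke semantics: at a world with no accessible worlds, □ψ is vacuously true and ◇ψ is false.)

At 3: □◇p requires ◇p at every successor {0}.
    At 0: ◇p requires p at some successor in {1, 3}.
      p holds at 3, so ◇p is true at 0.
So □◇p is true at 3.

Yes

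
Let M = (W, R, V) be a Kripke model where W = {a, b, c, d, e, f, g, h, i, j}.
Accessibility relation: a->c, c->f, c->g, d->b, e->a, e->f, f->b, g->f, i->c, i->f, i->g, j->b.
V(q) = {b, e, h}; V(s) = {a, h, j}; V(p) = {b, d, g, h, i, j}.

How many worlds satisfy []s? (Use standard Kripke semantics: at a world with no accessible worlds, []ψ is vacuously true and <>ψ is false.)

2

Let φ = []s. Evaluate φ at each world:
  a (successors {c}): φ is false.
  b (successors ∅): φ is true.
  c (successors {f, g}): φ is false.
  d (successors {b}): φ is false.
  e (successors {a, f}): φ is false.
  f (successors {b}): φ is false.
  g (successors {f}): φ is false.
  h (successors ∅): φ is true.
  i (successors {c, f, g}): φ is false.
  j (successors {b}): φ is false.
For instance, at a:
  At a: []s requires s at every successor {c}.
    s fails at c, so []s is false at a.
Satisfying worlds: {b, h}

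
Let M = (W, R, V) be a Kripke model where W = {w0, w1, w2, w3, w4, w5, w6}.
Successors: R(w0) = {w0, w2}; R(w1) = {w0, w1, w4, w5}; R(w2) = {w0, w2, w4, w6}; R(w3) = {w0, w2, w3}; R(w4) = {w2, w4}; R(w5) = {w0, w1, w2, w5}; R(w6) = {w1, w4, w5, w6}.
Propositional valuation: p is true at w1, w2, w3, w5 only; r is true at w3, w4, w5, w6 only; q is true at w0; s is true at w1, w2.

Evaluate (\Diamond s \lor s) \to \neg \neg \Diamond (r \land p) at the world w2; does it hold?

No

At w2: \Diamond s \lor s is true, \neg \neg \Diamond (r \land p) is false, so (\Diamond s \lor s) \to \neg \neg \Diamond (r \land p) is false.
  At w2: \Diamond s is true, s is true, so \Diamond s \lor s is true.
    At w2: \Diamond s requires s at some successor in {w0, w2, w4, w6}.
      s holds at w2, so \Diamond s is true at w2.
  At w2: \neg \Diamond (r \land p) is true, so \neg \neg \Diamond (r \land p) is false.
    At w2: \Diamond (r \land p) is false, so \neg \Diamond (r \land p) is true.
      At w2: \Diamond (r \land p) requires r \land p at some successor in {w0, w2, w4, w6}.
        At w0: r \land p is false.
        At w2: r \land p is false.
        At w4: r \land p is false.
        At w6: r \land p is false.
      So \Diamond (r \land p) is false at w2.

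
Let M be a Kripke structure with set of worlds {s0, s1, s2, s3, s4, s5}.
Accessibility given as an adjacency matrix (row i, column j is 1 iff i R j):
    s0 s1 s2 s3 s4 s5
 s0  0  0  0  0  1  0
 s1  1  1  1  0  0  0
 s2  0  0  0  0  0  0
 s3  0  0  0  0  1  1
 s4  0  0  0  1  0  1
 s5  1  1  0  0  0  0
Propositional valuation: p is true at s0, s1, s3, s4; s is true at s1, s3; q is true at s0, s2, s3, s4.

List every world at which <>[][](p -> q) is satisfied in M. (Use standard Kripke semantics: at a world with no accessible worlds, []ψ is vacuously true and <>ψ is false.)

Recall that []ψ holds at a world iff ψ holds at every accessible world, and <>ψ holds iff ψ holds at some accessible world.
Let φ = <>[][](p -> q). Evaluate φ at each world:
  s0 (successors {s4}): φ is false.
  s1 (successors {s0, s1, s2}): φ is true.
  s2 (successors ∅): φ is false.
  s3 (successors {s4, s5}): φ is false.
  s4 (successors {s3, s5}): φ is false.
  s5 (successors {s0, s1}): φ is true.
For instance, at s1:
  At s1: <>[][](p -> q) requires [][](p -> q) at some successor in {s0, s1, s2}.
    [][](p -> q) holds at s0, so <>[][](p -> q) is true at s1.
      At s0: [][](p -> q) requires [](p -> q) at every successor {s4}.
        At s4: [](p -> q) is true.
      So [][](p -> q) is true at s0.
Satisfying worlds: {s1, s5}

s1, s5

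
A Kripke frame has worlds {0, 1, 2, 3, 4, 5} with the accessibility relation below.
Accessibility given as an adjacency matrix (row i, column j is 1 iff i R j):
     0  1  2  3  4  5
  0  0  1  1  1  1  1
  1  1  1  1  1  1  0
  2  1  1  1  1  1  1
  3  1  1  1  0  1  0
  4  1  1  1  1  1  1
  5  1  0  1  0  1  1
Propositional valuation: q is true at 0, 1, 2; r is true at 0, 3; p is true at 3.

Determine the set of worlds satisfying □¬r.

Recall that □ψ holds at a world iff ψ holds at every accessible world, and ◇ψ holds iff ψ holds at some accessible world.
Let φ = □¬r. Evaluate φ at each world:
  0 (successors {1, 2, 3, 4, 5}): φ is false.
  1 (successors {0, 1, 2, 3, 4}): φ is false.
  2 (successors {0, 1, 2, 3, 4, 5}): φ is false.
  3 (successors {0, 1, 2, 4}): φ is false.
  4 (successors {0, 1, 2, 3, 4, 5}): φ is false.
  5 (successors {0, 2, 4, 5}): φ is false.
For instance, at 5:
  At 5: □¬r requires ¬r at every successor {0, 2, 4, 5}.
    ¬r fails at 0, so □¬r is false at 5.
Satisfying worlds: none.

none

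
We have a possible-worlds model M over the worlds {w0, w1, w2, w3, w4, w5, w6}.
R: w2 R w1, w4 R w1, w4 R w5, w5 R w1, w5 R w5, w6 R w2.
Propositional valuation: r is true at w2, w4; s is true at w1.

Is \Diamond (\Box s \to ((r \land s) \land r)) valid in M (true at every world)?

No

Let φ = \Diamond (\Box s \to ((r \land s) \land r)). Evaluate φ at each world:
  w0 (successors ∅): φ is false.
  w1 (successors ∅): φ is false.
  w2 (successors {w1}): φ is false.
  w3 (successors ∅): φ is false.
  w4 (successors {w1, w5}): φ is true.
  w5 (successors {w1, w5}): φ is true.
  w6 (successors {w2}): φ is false.
Detail at w0 (counterexample):
  At w0: no accessible worlds, so \Diamond (\Box s \to ((r \land s) \land r)) is false.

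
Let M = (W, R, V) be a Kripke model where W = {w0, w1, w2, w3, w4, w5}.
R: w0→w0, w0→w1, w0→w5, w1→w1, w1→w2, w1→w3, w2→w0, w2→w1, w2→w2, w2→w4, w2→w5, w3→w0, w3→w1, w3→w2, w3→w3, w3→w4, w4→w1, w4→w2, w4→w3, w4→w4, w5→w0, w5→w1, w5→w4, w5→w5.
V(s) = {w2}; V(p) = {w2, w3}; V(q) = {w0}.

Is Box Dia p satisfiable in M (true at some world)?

Yes

Let φ = Box Dia p. Evaluate φ at each world:
  w0 (successors {w0, w1, w5}): φ is false.
  w1 (successors {w1, w2, w3}): φ is true.
  w2 (successors {w0, w1, w2, w4, w5}): φ is false.
  w3 (successors {w0, w1, w2, w3, w4}): φ is false.
  w4 (successors {w1, w2, w3, w4}): φ is true.
  w5 (successors {w0, w1, w4, w5}): φ is false.
Detail at w1 (witness):
  At w1: Box Dia p requires Dia p at every successor {w1, w2, w3}.
      At w1: Dia p requires p at some successor in {w1, w2, w3}.
        p holds at w2, so Dia p is true at w1.
      At w2: Dia p requires p at some successor in {w0, w1, w2, w4, w5}.
        p holds at w2, so Dia p is true at w2.
      At w3: Dia p requires p at some successor in {w0, w1, w2, w3, w4}.
        p holds at w2, so Dia p is true at w3.
  So Box Dia p is true at w1.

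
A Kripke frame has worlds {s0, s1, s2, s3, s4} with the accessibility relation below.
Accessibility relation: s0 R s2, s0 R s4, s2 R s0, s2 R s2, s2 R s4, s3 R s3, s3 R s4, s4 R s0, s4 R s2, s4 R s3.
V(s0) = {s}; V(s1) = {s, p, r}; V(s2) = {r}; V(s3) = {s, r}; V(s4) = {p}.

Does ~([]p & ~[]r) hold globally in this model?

Yes

Let φ = ~([]p & ~[]r). Evaluate φ at each world:
  s0 (successors {s2, s4}): φ is true.
  s1 (successors ∅): φ is true.
  s2 (successors {s0, s2, s4}): φ is true.
  s3 (successors {s3, s4}): φ is true.
  s4 (successors {s0, s2, s3}): φ is true.
For instance, at s3:
  At s3: []p & ~[]r is false, so ~([]p & ~[]r) is true.
    At s3: []p is false, ~[]r is true, so []p & ~[]r is false.
      At s3: []p requires p at every successor {s3, s4}.
        p fails at s3, so []p is false at s3.
      At s3: []r is false, so ~[]r is true.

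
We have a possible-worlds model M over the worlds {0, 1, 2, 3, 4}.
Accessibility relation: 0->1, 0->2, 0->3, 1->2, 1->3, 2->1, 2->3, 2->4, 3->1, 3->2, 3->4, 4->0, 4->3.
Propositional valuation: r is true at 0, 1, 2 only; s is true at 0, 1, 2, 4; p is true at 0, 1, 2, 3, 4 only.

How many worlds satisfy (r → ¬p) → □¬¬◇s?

Let φ = (r → ¬p) → □¬¬◇s. Evaluate φ at each world:
  0 (successors {1, 2, 3}): φ is true.
  1 (successors {2, 3}): φ is true.
  2 (successors {1, 3, 4}): φ is true.
  3 (successors {1, 2, 4}): φ is true.
  4 (successors {0, 3}): φ is true.
For instance, at 0:
  At 0: r → ¬p is false, □¬¬◇s is true, so (r → ¬p) → □¬¬◇s is true.
    At 0: □¬¬◇s requires ¬¬◇s at every successor {1, 2, 3}.
      At 1: ¬¬◇s is true.
      At 2: ¬¬◇s is true.
      At 3: ¬¬◇s is true.
    So □¬¬◇s is true at 0.
Satisfying worlds: {0, 1, 2, 3, 4}

5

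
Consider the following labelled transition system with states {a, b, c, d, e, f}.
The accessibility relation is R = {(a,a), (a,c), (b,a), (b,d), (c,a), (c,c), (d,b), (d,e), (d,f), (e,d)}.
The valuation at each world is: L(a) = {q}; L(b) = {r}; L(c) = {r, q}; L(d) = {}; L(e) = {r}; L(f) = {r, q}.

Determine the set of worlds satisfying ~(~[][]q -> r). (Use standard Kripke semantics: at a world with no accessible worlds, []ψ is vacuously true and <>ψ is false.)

Let φ = ~(~[][]q -> r). Evaluate φ at each world:
  a (successors {a, c}): φ is false.
  b (successors {a, d}): φ is false.
  c (successors {a, c}): φ is false.
  d (successors {b, e, f}): φ is true.
  e (successors {d}): φ is false.
  f (successors ∅): φ is false.
For instance, at a:
  At a: ~[][]q -> r is true, so ~(~[][]q -> r) is false.
    At a: ~[][]q is false, r is false, so ~[][]q -> r is true.
      At a: [][]q is true, so ~[][]q is false.
Satisfying worlds: {d}

d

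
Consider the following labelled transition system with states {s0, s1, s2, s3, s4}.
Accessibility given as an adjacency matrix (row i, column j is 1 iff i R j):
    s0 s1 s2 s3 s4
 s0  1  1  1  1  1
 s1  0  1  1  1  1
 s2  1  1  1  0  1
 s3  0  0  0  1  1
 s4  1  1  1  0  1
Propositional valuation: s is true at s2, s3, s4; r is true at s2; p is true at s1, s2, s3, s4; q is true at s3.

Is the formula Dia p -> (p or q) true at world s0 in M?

No

Recall that Dia ψ holds at a world iff ψ holds at some accessible world.
At s0: Dia p is true, p or q is false, so Dia p -> (p or q) is false.
  At s0: Dia p requires p at some successor in {s0, s1, s2, s3, s4}.
    p holds at s1, so Dia p is true at s0.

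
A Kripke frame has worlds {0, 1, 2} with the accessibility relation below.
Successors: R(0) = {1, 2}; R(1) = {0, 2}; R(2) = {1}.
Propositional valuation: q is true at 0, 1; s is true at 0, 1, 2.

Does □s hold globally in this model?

Yes

Let φ = □s. Evaluate φ at each world:
  0 (successors {1, 2}): φ is true.
  1 (successors {0, 2}): φ is true.
  2 (successors {1}): φ is true.
For instance, at 2:
  At 2: □s requires s at every successor {1}.
    At 1: s is true.
  So □s is true at 2.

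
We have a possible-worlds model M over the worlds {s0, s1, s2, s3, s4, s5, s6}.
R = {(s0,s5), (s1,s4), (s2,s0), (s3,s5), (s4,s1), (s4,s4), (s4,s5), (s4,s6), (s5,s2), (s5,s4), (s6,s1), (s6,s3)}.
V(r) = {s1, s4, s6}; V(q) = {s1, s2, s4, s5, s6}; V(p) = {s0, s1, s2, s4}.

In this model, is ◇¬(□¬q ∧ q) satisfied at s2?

Yes

Recall that □ψ holds at a world iff ψ holds at every accessible world, and ◇ψ holds iff ψ holds at some accessible world.
At s2: ◇¬(□¬q ∧ q) requires ¬(□¬q ∧ q) at some successor in {s0}.
  ¬(□¬q ∧ q) holds at s0, so ◇¬(□¬q ∧ q) is true at s2.
    At s0: □¬q ∧ q is false, so ¬(□¬q ∧ q) is true.
      At s0: □¬q is false, q is false, so □¬q ∧ q is false.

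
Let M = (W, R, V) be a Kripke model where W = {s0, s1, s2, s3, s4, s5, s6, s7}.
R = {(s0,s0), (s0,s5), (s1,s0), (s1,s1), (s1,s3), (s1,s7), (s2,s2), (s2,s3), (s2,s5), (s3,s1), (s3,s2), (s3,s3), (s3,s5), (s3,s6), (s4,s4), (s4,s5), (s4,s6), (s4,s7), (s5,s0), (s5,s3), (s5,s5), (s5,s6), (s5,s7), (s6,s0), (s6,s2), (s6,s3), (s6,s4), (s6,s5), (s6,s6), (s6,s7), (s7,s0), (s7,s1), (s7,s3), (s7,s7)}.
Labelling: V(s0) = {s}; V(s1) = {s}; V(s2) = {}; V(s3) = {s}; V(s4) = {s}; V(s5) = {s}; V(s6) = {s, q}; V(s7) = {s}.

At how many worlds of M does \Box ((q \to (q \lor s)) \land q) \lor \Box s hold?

5

Recall that \Box ψ holds at a world iff ψ holds at every accessible world, and \Diamond ψ holds iff ψ holds at some accessible world.
Let φ = \Box ((q \to (q \lor s)) \land q) \lor \Box s. Evaluate φ at each world:
  s0 (successors {s0, s5}): φ is true.
  s1 (successors {s0, s1, s3, s7}): φ is true.
  s2 (successors {s2, s3, s5}): φ is false.
  s3 (successors {s1, s2, s3, s5, s6}): φ is false.
  s4 (successors {s4, s5, s6, s7}): φ is true.
  s5 (successors {s0, s3, s5, s6, s7}): φ is true.
  s6 (successors {s0, s2, s3, s4, s5, s6, s7}): φ is false.
  s7 (successors {s0, s1, s3, s7}): φ is true.
For instance, at s0:
  At s0: \Box ((q \to (q \lor s)) \land q) is false, \Box s is true, so \Box ((q \to (q \lor s)) \land q) \lor \Box s is true.
    At s0: \Box ((q \to (q \lor s)) \land q) requires (q \to (q \lor s)) \land q at every successor {s0, s5}.
      (q \to (q \lor s)) \land q fails at s0, so \Box ((q \to (q \lor s)) \land q) is false at s0.
    At s0: \Box s requires s at every successor {s0, s5}.
      At s0: s is true.
      At s5: s is true.
    So \Box s is true at s0.
Satisfying worlds: {s0, s1, s4, s5, s7}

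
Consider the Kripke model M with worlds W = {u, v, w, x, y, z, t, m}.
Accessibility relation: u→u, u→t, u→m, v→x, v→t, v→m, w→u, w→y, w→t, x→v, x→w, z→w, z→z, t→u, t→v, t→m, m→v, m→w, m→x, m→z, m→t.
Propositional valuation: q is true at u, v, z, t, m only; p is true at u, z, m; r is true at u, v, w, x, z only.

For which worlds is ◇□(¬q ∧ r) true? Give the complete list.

Let φ = ◇□(¬q ∧ r). Evaluate φ at each world:
  u (successors {u, t, m}): φ is false.
  v (successors {x, t, m}): φ is false.
  w (successors {u, y, t}): φ is true.
  x (successors {v, w}): φ is false.
  y (successors ∅): φ is false.
  z (successors {w, z}): φ is false.
  t (successors {u, v, m}): φ is false.
  m (successors {v, w, x, z, t}): φ is false.
For instance, at w:
  At w: ◇□(¬q ∧ r) requires □(¬q ∧ r) at some successor in {u, y, t}.
    □(¬q ∧ r) holds at y, so ◇□(¬q ∧ r) is true at w.
      At y: no accessible worlds, so □(¬q ∧ r) holds vacuously.
Satisfying worlds: {w}

w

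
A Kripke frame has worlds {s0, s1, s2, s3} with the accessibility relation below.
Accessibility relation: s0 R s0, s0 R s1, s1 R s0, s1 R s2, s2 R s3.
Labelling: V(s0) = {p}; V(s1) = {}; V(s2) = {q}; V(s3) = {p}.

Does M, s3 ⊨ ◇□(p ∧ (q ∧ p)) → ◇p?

Yes

At s3: ◇□(p ∧ (q ∧ p)) is false, ◇p is false, so ◇□(p ∧ (q ∧ p)) → ◇p is true.
  At s3: no accessible worlds, so ◇□(p ∧ (q ∧ p)) is false.
  At s3: no accessible worlds, so ◇p is false.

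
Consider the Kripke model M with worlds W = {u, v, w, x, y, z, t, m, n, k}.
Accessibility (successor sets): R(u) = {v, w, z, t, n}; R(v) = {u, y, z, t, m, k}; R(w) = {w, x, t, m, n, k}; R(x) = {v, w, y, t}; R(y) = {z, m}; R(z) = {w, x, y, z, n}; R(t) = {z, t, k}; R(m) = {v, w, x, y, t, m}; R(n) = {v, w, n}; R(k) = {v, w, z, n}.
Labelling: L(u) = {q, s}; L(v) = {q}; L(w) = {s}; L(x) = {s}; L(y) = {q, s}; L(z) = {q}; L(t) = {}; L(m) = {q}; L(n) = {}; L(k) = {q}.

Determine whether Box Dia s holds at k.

Yes

At k: Box Dia s requires Dia s at every successor {v, w, z, n}.
  At v: Dia s is true.
  At w: Dia s is true.
  At z: Dia s is true.
  At n: Dia s is true.
So Box Dia s is true at k.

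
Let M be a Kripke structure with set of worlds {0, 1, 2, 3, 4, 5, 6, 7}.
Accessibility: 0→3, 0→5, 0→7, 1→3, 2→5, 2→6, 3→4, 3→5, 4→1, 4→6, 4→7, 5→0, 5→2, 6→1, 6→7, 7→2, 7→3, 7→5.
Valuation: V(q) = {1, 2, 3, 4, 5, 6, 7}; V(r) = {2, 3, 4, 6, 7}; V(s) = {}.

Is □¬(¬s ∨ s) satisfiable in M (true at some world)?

No

Let φ = □¬(¬s ∨ s). Evaluate φ at each world:
  0 (successors {3, 5, 7}): φ is false.
  1 (successors {3}): φ is false.
  2 (successors {5, 6}): φ is false.
  3 (successors {4, 5}): φ is false.
  4 (successors {1, 6, 7}): φ is false.
  5 (successors {0, 2}): φ is false.
  6 (successors {1, 7}): φ is false.
  7 (successors {2, 3, 5}): φ is false.
For instance, at 5:
  At 5: □¬(¬s ∨ s) requires ¬(¬s ∨ s) at every successor {0, 2}.
    ¬(¬s ∨ s) fails at 0, so □¬(¬s ∨ s) is false at 5.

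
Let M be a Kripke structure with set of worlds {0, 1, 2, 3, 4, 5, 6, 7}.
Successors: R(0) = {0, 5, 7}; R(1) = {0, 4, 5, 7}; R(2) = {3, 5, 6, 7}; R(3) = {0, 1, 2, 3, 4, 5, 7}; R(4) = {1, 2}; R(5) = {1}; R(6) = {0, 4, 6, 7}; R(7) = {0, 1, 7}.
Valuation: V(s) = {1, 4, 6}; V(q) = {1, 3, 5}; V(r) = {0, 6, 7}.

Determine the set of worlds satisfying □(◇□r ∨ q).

5

Let φ = □(◇□r ∨ q). Evaluate φ at each world:
  0 (successors {0, 5, 7}): φ is false.
  1 (successors {0, 4, 5, 7}): φ is false.
  2 (successors {3, 5, 6, 7}): φ is false.
  3 (successors {0, 1, 2, 3, 4, 5, 7}): φ is false.
  4 (successors {1, 2}): φ is false.
  5 (successors {1}): φ is true.
  6 (successors {0, 4, 6, 7}): φ is false.
  7 (successors {0, 1, 7}): φ is false.
For instance, at 5:
  At 5: □(◇□r ∨ q) requires ◇□r ∨ q at every successor {1}.
      At 1: ◇□r is false, q is true, so ◇□r ∨ q is true.
  So □(◇□r ∨ q) is true at 5.
Satisfying worlds: {5}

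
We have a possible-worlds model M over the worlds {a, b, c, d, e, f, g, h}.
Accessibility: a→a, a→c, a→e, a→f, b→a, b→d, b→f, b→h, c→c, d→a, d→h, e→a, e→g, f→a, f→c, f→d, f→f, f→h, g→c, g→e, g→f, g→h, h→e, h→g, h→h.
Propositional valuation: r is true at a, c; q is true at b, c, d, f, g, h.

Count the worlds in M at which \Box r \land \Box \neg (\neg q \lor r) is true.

0

Let φ = \Box r \land \Box \neg (\neg q \lor r). Evaluate φ at each world:
  a (successors {a, c, e, f}): φ is false.
  b (successors {a, d, f, h}): φ is false.
  c (successors {c}): φ is false.
  d (successors {a, h}): φ is false.
  e (successors {a, g}): φ is false.
  f (successors {a, c, d, f, h}): φ is false.
  g (successors {c, e, f, h}): φ is false.
  h (successors {e, g, h}): φ is false.
For instance, at h:
  At h: \Box r is false, \Box \neg (\neg q \lor r) is false, so \Box r \land \Box \neg (\neg q \lor r) is false.
    At h: \Box r requires r at every successor {e, g, h}.
      r fails at e, so \Box r is false at h.
    At h: \Box \neg (\neg q \lor r) requires \neg (\neg q \lor r) at every successor {e, g, h}.
      \neg (\neg q \lor r) fails at e, so \Box \neg (\neg q \lor r) is false at h.
Satisfying worlds: none.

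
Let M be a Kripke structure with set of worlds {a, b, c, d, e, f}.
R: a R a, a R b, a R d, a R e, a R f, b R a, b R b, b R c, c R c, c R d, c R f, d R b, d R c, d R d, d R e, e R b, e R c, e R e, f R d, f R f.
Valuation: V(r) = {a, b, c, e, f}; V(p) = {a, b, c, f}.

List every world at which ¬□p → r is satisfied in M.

Let φ = ¬□p → r. Evaluate φ at each world:
  a (successors {a, b, d, e, f}): φ is true.
  b (successors {a, b, c}): φ is true.
  c (successors {c, d, f}): φ is true.
  d (successors {b, c, d, e}): φ is false.
  e (successors {b, c, e}): φ is true.
  f (successors {d, f}): φ is true.
For instance, at e:
  At e: ¬□p is true, r is true, so ¬□p → r is true.
    At e: □p is false, so ¬□p is true.
      At e: □p requires p at every successor {b, c, e}.
        p fails at e, so □p is false at e.
Satisfying worlds: {a, b, c, e, f}

a, b, c, e, f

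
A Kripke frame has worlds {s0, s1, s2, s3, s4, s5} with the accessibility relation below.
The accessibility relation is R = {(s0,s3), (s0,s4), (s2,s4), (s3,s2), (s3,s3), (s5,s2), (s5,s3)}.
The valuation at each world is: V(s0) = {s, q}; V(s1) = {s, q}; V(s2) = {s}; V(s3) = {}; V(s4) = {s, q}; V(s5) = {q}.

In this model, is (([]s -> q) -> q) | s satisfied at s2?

Yes

Recall that []ψ holds at a world iff ψ holds at every accessible world, and <>ψ holds iff ψ holds at some accessible world.
At s2: ([]s -> q) -> q is true, s is true, so (([]s -> q) -> q) | s is true.
  At s2: []s -> q is false, q is false, so ([]s -> q) -> q is true.
    At s2: []s is true, q is false, so []s -> q is false.
      At s2: []s requires s at every successor {s4}.
        At s4: s is true.
      So []s is true at s2.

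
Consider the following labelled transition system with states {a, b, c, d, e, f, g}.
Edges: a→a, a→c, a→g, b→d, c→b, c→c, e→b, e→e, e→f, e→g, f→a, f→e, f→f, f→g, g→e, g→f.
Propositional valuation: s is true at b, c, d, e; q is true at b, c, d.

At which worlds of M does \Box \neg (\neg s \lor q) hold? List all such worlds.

d

Let φ = \Box \neg (\neg s \lor q). Evaluate φ at each world:
  a (successors {a, c, g}): φ is false.
  b (successors {d}): φ is false.
  c (successors {b, c}): φ is false.
  d (successors ∅): φ is true.
  e (successors {b, e, f, g}): φ is false.
  f (successors {a, e, f, g}): φ is false.
  g (successors {e, f}): φ is false.
For instance, at g:
  At g: \Box \neg (\neg s \lor q) requires \neg (\neg s \lor q) at every successor {e, f}.
    \neg (\neg s \lor q) fails at f, so \Box \neg (\neg s \lor q) is false at g.
Satisfying worlds: {d}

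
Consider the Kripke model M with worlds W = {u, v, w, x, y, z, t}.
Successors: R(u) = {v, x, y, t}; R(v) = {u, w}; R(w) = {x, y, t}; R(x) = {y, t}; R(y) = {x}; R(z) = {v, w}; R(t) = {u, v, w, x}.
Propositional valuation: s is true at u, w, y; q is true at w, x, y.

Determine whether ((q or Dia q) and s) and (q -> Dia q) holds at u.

Yes

At u: (q or Dia q) and s is true, q -> Dia q is true, so ((q or Dia q) and s) and (q -> Dia q) is true.
  At u: q or Dia q is true, s is true, so (q or Dia q) and s is true.
    At u: q is false, Dia q is true, so q or Dia q is true.
      At u: Dia q requires q at some successor in {v, x, y, t}.
        q holds at x, so Dia q is true at u.
  At u: q is false, Dia q is true, so q -> Dia q is true.
    At u: Dia q requires q at some successor in {v, x, y, t}.
      q holds at x, so Dia q is true at u.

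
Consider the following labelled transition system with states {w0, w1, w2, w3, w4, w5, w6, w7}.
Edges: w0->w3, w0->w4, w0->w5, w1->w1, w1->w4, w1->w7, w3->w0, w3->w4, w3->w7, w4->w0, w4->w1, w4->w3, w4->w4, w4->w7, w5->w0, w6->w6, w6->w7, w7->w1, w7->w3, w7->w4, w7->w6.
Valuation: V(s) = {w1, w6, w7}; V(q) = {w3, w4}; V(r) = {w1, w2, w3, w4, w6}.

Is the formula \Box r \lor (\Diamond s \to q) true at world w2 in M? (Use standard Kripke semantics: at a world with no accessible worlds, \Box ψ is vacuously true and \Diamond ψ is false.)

Yes

At w2: \Box r is true, \Diamond s \to q is true, so \Box r \lor (\Diamond s \to q) is true.
  At w2: no accessible worlds, so \Box r holds vacuously.
  At w2: \Diamond s is false, q is false, so \Diamond s \to q is true.
    At w2: no accessible worlds, so \Diamond s is false.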